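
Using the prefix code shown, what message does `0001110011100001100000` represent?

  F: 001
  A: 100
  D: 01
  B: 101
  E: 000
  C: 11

Read left to right; each codeword is recognised as soon as it completes (prefix code):
  000→E | 11→C | 100→A | 11→C | 100→A | 001→F | 100→A | 000→E
Decoded message: ECACAFAE

ECACAFAE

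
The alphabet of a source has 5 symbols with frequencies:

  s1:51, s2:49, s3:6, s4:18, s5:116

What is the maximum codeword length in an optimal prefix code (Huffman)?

4

Merge the two lowest-weight nodes at each step:
merge s3(6) and s4(18): 24
merge 24 and s2(49): 73
merge s1(51) and 73: 124
merge s5(116) and 124: 240
The first pair merged (s3, s4) ends up deepest, at depth 4.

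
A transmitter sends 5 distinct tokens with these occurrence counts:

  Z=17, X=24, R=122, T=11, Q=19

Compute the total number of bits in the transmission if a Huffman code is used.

Greedily combine the two least-frequent nodes:
T(11) + Z(17) → 28
Q(19) + X(24) → 43
28 + 43 → 71
71 + R(122) → 193
The encoded length is the sum of every internal node's weight: 28 + 43 + 71 + 193 = 335 bits.

335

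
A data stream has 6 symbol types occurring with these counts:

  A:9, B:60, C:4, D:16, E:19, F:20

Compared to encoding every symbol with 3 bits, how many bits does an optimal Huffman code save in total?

Fixed-length: 3 bits × 128 symbols = 384 bits.
Huffman merges:
merge C(4) and A(9): 13
merge 13 and D(16): 29
merge E(19) and F(20): 39
merge 29 and 39: 68
merge B(60) and 68: 128
Huffman total = 13 + 29 + 39 + 68 + 128 = 277 bits.
Saving = 384 − 277 = 107 bits.

107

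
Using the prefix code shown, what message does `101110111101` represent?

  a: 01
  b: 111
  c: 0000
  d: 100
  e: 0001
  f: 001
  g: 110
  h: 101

hgbh

Read left to right; each codeword is recognised as soon as it completes (prefix code):
  101→h | 110→g | 111→b | 101→h
Decoded message: hgbh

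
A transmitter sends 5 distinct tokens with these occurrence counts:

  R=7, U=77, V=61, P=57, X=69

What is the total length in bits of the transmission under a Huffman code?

606

Greedily combine the two least-frequent nodes:
R(7) + P(57) → 64
V(61) + 64 → 125
X(69) + U(77) → 146
125 + 146 → 271
Each symbol's bit-cost is frequency × depth; summing gives 606 bits (equivalently 64 + 125 + 146 + 271).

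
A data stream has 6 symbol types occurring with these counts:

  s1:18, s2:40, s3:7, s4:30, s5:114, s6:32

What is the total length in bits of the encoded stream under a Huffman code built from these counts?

520

Greedily combine the two least-frequent nodes:
merge s3(7) and s1(18): 25
merge 25 and s4(30): 55
merge s6(32) and s2(40): 72
merge 55 and 72: 127
merge s5(114) and 127: 241
Total encoded bits = sum of merged weights = 25 + 55 + 72 + 127 + 241 = 520.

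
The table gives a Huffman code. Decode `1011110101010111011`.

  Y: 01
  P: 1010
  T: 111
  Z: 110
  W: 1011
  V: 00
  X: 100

WZPWW

Read left to right; each codeword is recognised as soon as it completes (prefix code):
  1011→W | 110→Z | 1010→P | 1011→W | 1011→W
Decoded message: WZPWW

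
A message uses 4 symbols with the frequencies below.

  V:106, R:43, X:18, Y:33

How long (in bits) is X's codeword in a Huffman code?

3

Build the tree from the bottom:
X(18) + Y(33) → 51
R(43) + 51 → 94
94 + V(106) → 200
X's leaf is at depth 3, giving a 3-bit codeword.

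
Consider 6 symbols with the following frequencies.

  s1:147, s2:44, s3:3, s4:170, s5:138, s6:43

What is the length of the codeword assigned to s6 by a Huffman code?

Huffman merges, smallest pair first:
combine s3(3), s6(43) → 46
combine s2(44), 46 → 90
combine 90, s5(138) → 228
combine s1(147), s4(170) → 317
combine 228, 317 → 545
s6's leaf is at depth 4, giving a 4-bit codeword.

4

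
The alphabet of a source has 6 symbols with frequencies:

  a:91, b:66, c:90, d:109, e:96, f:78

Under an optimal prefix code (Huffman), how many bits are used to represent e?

2

Huffman merges, smallest pair first:
b(66) + f(78) → 144
c(90) + a(91) → 181
e(96) + d(109) → 205
144 + 181 → 325
205 + 325 → 530
e sits 2 levels below the root, so its codeword is 2 bits.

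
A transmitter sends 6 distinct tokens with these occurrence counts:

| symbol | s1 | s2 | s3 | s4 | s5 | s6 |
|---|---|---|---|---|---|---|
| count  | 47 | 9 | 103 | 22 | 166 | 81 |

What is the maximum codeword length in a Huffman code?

5

Merge the two lowest-weight nodes at each step:
merge s2(9) and s4(22): 31
merge 31 and s1(47): 78
merge 78 and s6(81): 159
merge s3(103) and 159: 262
merge s5(166) and 262: 428
The rarest symbols sit at the bottom; the longest codeword is 5 bits.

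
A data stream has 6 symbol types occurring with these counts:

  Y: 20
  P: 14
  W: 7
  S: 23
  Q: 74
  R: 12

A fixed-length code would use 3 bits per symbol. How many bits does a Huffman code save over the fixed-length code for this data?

129

Fixed-length: 3 bits × 150 symbols = 450 bits.
Huffman merges:
merge W(7) and R(12): 19
merge P(14) and 19: 33
merge Y(20) and S(23): 43
merge 33 and 43: 76
merge Q(74) and 76: 150
Huffman total = 19 + 33 + 43 + 76 + 150 = 321 bits.
Saving = 450 − 321 = 129 bits.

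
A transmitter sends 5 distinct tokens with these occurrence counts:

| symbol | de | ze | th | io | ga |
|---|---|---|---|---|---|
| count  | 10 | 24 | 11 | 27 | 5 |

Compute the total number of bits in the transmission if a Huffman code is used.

168

Merge the two smallest weights repeatedly:
merge ga(5) and de(10): 15
merge th(11) and 15: 26
merge ze(24) and 26: 50
merge io(27) and 50: 77
The encoded length is the sum of every internal node's weight: 15 + 26 + 50 + 77 = 168 bits.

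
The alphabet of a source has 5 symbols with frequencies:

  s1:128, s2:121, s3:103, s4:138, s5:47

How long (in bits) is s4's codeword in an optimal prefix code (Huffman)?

2

Huffman merges, smallest pair first:
combine s5(47), s3(103) → 150
combine s2(121), s1(128) → 249
combine s4(138), 150 → 288
combine 249, 288 → 537
s4 sits 2 levels below the root, so its codeword is 2 bits.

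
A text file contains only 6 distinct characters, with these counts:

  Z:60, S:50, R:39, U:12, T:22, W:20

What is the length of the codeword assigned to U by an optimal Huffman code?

4

Repeatedly merge the two smallest:
combine U(12), W(20) → 32
combine T(22), 32 → 54
combine R(39), S(50) → 89
combine 54, Z(60) → 114
combine 89, 114 → 203
The subtree containing U is merged 4 times, so code length = 4.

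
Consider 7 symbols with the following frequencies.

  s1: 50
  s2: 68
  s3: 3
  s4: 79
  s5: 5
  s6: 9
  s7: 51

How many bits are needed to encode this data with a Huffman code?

Greedily combine the two least-frequent nodes:
merge s3(3) and s5(5): 8
merge 8 and s6(9): 17
merge 17 and s1(50): 67
merge s7(51) and 67: 118
merge s2(68) and s4(79): 147
merge 118 and 147: 265
The encoded length is the sum of every internal node's weight: 8 + 17 + 67 + 118 + 147 + 265 = 622 bits.

622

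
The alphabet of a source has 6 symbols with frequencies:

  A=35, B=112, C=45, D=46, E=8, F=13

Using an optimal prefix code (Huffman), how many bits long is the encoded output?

574

Merge the two smallest weights repeatedly:
merge E(8) and F(13): 21
merge 21 and A(35): 56
merge C(45) and D(46): 91
merge 56 and 91: 147
merge B(112) and 147: 259
Each symbol's bit-cost is frequency × depth; summing gives 574 bits (equivalently 21 + 56 + 91 + 147 + 259).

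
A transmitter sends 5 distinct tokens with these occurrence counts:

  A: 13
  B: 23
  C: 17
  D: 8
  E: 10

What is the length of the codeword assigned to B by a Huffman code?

Build the tree from the bottom:
combine D(8), E(10) → 18
combine A(13), C(17) → 30
combine 18, B(23) → 41
combine 30, 41 → 71
The subtree containing B is merged 2 times, so code length = 2.

2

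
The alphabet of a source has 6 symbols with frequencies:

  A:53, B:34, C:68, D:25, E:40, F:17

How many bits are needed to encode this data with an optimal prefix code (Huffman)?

Build the Huffman tree bottom-up:
F(17) + D(25) → 42
B(34) + E(40) → 74
42 + A(53) → 95
C(68) + 74 → 142
95 + 142 → 237
The encoded length is the sum of every internal node's weight: 42 + 74 + 95 + 142 + 237 = 590 bits.

590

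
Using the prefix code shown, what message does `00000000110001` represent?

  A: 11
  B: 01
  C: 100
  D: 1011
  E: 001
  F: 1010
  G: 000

GGECB

Read left to right; each codeword is recognised as soon as it completes (prefix code):
  000→G | 000→G | 001→E | 100→C | 01→B
Decoded message: GGECB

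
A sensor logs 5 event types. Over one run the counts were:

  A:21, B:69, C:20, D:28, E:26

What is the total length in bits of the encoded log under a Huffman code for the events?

Merge the two smallest weights repeatedly:
merge C(20) and A(21): 41
merge E(26) and D(28): 54
merge 41 and 54: 95
merge B(69) and 95: 164
The encoded length is the sum of every internal node's weight: 41 + 54 + 95 + 164 = 354 bits.

354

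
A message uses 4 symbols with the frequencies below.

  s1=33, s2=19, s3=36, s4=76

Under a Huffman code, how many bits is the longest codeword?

3

Merge the two lowest-weight nodes at each step:
combine s2(19), s1(33) → 52
combine s3(36), 52 → 88
combine s4(76), 88 → 164
Maximum depth reached is 3.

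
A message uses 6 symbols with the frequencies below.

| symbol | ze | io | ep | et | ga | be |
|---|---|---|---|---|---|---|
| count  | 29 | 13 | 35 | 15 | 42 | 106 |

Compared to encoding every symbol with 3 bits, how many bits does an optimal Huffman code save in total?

184

Fixed-length: 3 bits × 240 symbols = 720 bits.
Huffman merges:
merge io(13) and et(15): 28
merge 28 and ze(29): 57
merge ep(35) and ga(42): 77
merge 57 and 77: 134
merge be(106) and 134: 240
Huffman total = 28 + 57 + 77 + 134 + 240 = 536 bits.
Saving = 720 − 536 = 184 bits.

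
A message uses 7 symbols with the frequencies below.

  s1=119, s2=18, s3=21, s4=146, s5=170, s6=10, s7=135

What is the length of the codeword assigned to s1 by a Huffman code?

3

Build the tree from the bottom:
combine s6(10), s2(18) → 28
combine s3(21), 28 → 49
combine 49, s1(119) → 168
combine s7(135), s4(146) → 281
combine 168, s5(170) → 338
combine 281, 338 → 619
The subtree containing s1 is merged 3 times, so code length = 3.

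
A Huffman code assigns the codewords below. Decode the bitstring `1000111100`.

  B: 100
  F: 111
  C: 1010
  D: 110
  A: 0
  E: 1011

BAFB

Read left to right; each codeword is recognised as soon as it completes (prefix code):
  100→B | 0→A | 111→F | 100→B
Decoded message: BAFB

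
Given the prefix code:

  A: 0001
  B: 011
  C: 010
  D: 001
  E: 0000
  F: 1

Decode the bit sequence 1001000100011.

FDAAF

Read left to right; each codeword is recognised as soon as it completes (prefix code):
  1→F | 001→D | 0001→A | 0001→A | 1→F
Decoded message: FDAAF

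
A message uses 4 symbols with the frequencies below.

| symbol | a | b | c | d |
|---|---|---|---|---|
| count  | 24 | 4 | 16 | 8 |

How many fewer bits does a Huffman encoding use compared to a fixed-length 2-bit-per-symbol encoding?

12

Fixed-length: 2 bits × 52 symbols = 104 bits.
Huffman merges:
b(4) + d(8) → 12
12 + c(16) → 28
a(24) + 28 → 52
Huffman total = 12 + 28 + 52 = 92 bits.
Saving = 104 − 92 = 12 bits.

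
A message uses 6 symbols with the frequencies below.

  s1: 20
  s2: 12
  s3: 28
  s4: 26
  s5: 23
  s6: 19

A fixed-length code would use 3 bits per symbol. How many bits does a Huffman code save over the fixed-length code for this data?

54

Fixed-length: 3 bits × 128 symbols = 384 bits.
Huffman merges:
merge s2(12) and s6(19): 31
merge s1(20) and s5(23): 43
merge s4(26) and s3(28): 54
merge 31 and 43: 74
merge 54 and 74: 128
Huffman total = 31 + 43 + 54 + 74 + 128 = 330 bits.
Saving = 384 − 330 = 54 bits.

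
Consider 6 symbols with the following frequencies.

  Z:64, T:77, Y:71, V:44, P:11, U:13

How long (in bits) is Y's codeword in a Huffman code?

Repeatedly merge the two smallest:
combine P(11), U(13) → 24
combine 24, V(44) → 68
combine Z(64), 68 → 132
combine Y(71), T(77) → 148
combine 132, 148 → 280
Y sits 2 levels below the root, so its codeword is 2 bits.

2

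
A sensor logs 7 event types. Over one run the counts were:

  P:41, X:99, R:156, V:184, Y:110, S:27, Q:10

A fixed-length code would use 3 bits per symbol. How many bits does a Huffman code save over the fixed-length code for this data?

335

Fixed-length: 3 bits × 627 symbols = 1881 bits.
Huffman merges:
merge Q(10) and S(27): 37
merge 37 and P(41): 78
merge 78 and X(99): 177
merge Y(110) and R(156): 266
merge 177 and V(184): 361
merge 266 and 361: 627
Huffman total = 37 + 78 + 177 + 266 + 361 + 627 = 1546 bits.
Saving = 1881 − 1546 = 335 bits.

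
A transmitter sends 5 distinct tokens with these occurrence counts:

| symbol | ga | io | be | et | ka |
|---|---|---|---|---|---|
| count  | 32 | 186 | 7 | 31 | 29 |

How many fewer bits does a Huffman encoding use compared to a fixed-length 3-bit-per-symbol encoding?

Fixed-length: 3 bits × 285 symbols = 855 bits.
Huffman merges:
be(7) + ka(29) → 36
et(31) + ga(32) → 63
36 + 63 → 99
99 + io(186) → 285
Huffman total = 36 + 63 + 99 + 285 = 483 bits.
Saving = 855 − 483 = 372 bits.

372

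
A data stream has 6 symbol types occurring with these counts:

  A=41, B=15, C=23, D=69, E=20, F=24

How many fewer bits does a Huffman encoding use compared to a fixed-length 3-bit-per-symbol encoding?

Fixed-length: 3 bits × 192 symbols = 576 bits.
Huffman merges:
merge B(15) and E(20): 35
merge C(23) and F(24): 47
merge 35 and A(41): 76
merge 47 and D(69): 116
merge 76 and 116: 192
Huffman total = 35 + 47 + 76 + 116 + 192 = 466 bits.
Saving = 576 − 466 = 110 bits.

110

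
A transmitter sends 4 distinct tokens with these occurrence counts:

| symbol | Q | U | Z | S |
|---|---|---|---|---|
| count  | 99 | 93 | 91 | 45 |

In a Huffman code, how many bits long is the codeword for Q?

2

Repeatedly merge the two smallest:
merge S(45) and Z(91): 136
merge U(93) and Q(99): 192
merge 136 and 192: 328
Q sits 2 levels below the root, so its codeword is 2 bits.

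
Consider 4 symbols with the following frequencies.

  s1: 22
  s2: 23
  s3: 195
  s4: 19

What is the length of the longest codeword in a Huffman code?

Merge the two lowest-weight nodes at each step:
merge s4(19) and s1(22): 41
merge s2(23) and 41: 64
merge 64 and s3(195): 259
The first pair merged (s4, s1) ends up deepest, at depth 3.

3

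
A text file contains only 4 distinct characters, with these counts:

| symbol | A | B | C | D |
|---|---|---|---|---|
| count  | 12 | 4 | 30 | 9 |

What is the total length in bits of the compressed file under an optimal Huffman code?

93

Build the Huffman tree bottom-up:
B(4) + D(9) → 13
A(12) + 13 → 25
25 + C(30) → 55
Each symbol's bit-cost is frequency × depth; summing gives 93 bits (equivalently 13 + 25 + 55).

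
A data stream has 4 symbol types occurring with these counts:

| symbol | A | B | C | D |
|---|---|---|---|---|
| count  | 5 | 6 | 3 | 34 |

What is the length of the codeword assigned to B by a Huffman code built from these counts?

Huffman merges, smallest pair first:
C(3) + A(5) → 8
B(6) + 8 → 14
14 + D(34) → 48
The subtree containing B is merged 2 times, so code length = 2.

2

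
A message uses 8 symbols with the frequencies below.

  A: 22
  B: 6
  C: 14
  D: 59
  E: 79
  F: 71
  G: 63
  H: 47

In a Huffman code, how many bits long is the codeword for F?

Build the tree from the bottom:
combine B(6), C(14) → 20
combine 20, A(22) → 42
combine 42, H(47) → 89
combine D(59), G(63) → 122
combine F(71), E(79) → 150
combine 89, 122 → 211
combine 150, 211 → 361
F's leaf is at depth 2, giving a 2-bit codeword.

2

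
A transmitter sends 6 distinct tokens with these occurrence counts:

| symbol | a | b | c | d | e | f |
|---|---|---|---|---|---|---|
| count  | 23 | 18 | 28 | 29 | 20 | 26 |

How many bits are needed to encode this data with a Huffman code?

375

Greedily combine the two least-frequent nodes:
merge b(18) and e(20): 38
merge a(23) and f(26): 49
merge c(28) and d(29): 57
merge 38 and 49: 87
merge 57 and 87: 144
Each symbol's bit-cost is frequency × depth; summing gives 375 bits (equivalently 38 + 49 + 57 + 87 + 144).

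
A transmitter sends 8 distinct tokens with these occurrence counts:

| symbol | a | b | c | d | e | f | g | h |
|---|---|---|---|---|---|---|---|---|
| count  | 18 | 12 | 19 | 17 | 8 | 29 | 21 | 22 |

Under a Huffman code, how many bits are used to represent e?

Build the tree from the bottom:
e(8) + b(12) → 20
d(17) + a(18) → 35
c(19) + 20 → 39
g(21) + h(22) → 43
f(29) + 35 → 64
39 + 43 → 82
64 + 82 → 146
The subtree containing e is merged 4 times, so code length = 4.

4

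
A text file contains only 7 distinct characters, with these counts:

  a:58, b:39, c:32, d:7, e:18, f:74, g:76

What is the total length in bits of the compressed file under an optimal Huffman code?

786

Merge the two smallest weights repeatedly:
combine d(7), e(18) → 25
combine 25, c(32) → 57
combine b(39), 57 → 96
combine a(58), f(74) → 132
combine g(76), 96 → 172
combine 132, 172 → 304
The encoded length is the sum of every internal node's weight: 25 + 57 + 96 + 132 + 172 + 304 = 786 bits.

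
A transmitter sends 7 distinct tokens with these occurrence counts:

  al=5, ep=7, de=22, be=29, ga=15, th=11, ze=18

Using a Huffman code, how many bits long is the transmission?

Greedily combine the two least-frequent nodes:
al(5) + ep(7) → 12
th(11) + 12 → 23
ga(15) + ze(18) → 33
de(22) + 23 → 45
be(29) + 33 → 62
45 + 62 → 107
Each symbol's bit-cost is frequency × depth; summing gives 282 bits (equivalently 12 + 23 + 33 + 45 + 62 + 107).

282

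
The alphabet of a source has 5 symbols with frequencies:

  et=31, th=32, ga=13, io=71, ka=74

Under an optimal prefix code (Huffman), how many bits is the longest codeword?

Merge the two lowest-weight nodes at each step:
merge ga(13) and et(31): 44
merge th(32) and 44: 76
merge io(71) and ka(74): 145
merge 76 and 145: 221
The first pair merged (ga, et) ends up deepest, at depth 3.

3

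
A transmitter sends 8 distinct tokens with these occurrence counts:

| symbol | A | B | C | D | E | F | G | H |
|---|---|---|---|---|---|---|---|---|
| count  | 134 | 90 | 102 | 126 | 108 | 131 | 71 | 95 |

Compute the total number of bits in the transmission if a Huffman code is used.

2571

Build the Huffman tree bottom-up:
G(71) + B(90) → 161
H(95) + C(102) → 197
E(108) + D(126) → 234
F(131) + A(134) → 265
161 + 197 → 358
234 + 265 → 499
358 + 499 → 857
Each symbol's bit-cost is frequency × depth; summing gives 2571 bits (equivalently 161 + 197 + 234 + 265 + 358 + 499 + 857).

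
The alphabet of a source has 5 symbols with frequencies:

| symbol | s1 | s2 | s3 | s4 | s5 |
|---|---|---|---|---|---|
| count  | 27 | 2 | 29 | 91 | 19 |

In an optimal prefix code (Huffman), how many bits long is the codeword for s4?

1

Build the tree from the bottom:
merge s2(2) and s5(19): 21
merge 21 and s1(27): 48
merge s3(29) and 48: 77
merge 77 and s4(91): 168
s4 sits one level below the root: a 1-bit codeword.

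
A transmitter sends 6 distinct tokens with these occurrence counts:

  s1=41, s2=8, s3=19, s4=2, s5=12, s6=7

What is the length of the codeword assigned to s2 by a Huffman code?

Huffman merges, smallest pair first:
merge s4(2) and s6(7): 9
merge s2(8) and 9: 17
merge s5(12) and 17: 29
merge s3(19) and 29: 48
merge s1(41) and 48: 89
s2 sits 4 levels below the root, so its codeword is 4 bits.

4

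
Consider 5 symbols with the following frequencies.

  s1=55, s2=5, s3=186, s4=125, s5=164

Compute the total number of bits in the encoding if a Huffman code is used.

1129

Build the Huffman tree bottom-up:
merge s2(5) and s1(55): 60
merge 60 and s4(125): 185
merge s5(164) and 185: 349
merge s3(186) and 349: 535
Total encoded bits = sum of merged weights = 60 + 185 + 349 + 535 = 1129.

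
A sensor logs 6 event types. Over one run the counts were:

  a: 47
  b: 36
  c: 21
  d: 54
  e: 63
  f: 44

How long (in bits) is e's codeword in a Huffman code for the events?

2

Huffman merges, smallest pair first:
merge c(21) and b(36): 57
merge f(44) and a(47): 91
merge d(54) and 57: 111
merge e(63) and 91: 154
merge 111 and 154: 265
e sits 2 levels below the root, so its codeword is 2 bits.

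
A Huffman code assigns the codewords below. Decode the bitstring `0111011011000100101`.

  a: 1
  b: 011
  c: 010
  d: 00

Read left to right; each codeword is recognised as soon as it completes (prefix code):
  011→b | 1→a | 011→b | 011→b | 00→d | 010→c | 010→c | 1→a
Decoded message: babbdcca

babbdcca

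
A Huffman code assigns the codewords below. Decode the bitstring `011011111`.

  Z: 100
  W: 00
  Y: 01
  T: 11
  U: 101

Read left to right; each codeword is recognised as soon as it completes (prefix code):
  01→Y | 101→U | 11→T | 11→T
Decoded message: YUTT

YUTT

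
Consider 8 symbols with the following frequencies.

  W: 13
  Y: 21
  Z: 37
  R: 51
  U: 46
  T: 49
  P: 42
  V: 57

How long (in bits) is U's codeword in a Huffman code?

3

Repeatedly merge the two smallest:
W(13) + Y(21) → 34
34 + Z(37) → 71
P(42) + U(46) → 88
T(49) + R(51) → 100
V(57) + 71 → 128
88 + 100 → 188
128 + 188 → 316
U sits 3 levels below the root, so its codeword is 3 bits.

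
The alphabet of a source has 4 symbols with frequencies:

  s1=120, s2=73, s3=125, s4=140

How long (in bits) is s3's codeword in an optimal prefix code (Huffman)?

2

Huffman merges, smallest pair first:
combine s2(73), s1(120) → 193
combine s3(125), s4(140) → 265
combine 193, 265 → 458
The subtree containing s3 is merged 2 times, so code length = 2.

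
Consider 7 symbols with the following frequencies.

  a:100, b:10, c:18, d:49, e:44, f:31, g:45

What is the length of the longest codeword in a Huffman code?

Merge the two lowest-weight nodes at each step:
b(10) + c(18) → 28
28 + f(31) → 59
e(44) + g(45) → 89
d(49) + 59 → 108
89 + a(100) → 189
108 + 189 → 297
Maximum depth reached is 4.

4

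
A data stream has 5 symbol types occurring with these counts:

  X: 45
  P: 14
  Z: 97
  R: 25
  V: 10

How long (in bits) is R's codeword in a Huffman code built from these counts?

3

Huffman merges, smallest pair first:
V(10) + P(14) → 24
24 + R(25) → 49
X(45) + 49 → 94
94 + Z(97) → 191
R sits 3 levels below the root, so its codeword is 3 bits.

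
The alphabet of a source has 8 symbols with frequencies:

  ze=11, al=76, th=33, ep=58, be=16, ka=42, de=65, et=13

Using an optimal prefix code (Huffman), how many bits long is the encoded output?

Merge the two smallest weights repeatedly:
ze(11) + et(13) → 24
be(16) + 24 → 40
th(33) + 40 → 73
ka(42) + ep(58) → 100
de(65) + 73 → 138
al(76) + 100 → 176
138 + 176 → 314
Total encoded bits = sum of merged weights = 24 + 40 + 73 + 100 + 138 + 176 + 314 = 865.

865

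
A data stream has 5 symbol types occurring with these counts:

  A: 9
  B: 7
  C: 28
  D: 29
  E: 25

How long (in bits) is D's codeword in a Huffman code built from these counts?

Repeatedly merge the two smallest:
B(7) + A(9) → 16
16 + E(25) → 41
C(28) + D(29) → 57
41 + 57 → 98
D sits 2 levels below the root, so its codeword is 2 bits.

2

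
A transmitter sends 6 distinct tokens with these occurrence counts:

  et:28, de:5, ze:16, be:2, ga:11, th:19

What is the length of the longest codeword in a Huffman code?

Merge the two lowest-weight nodes at each step:
combine be(2), de(5) → 7
combine 7, ga(11) → 18
combine ze(16), 18 → 34
combine th(19), et(28) → 47
combine 34, 47 → 81
The first pair merged (be, de) ends up deepest, at depth 4.

4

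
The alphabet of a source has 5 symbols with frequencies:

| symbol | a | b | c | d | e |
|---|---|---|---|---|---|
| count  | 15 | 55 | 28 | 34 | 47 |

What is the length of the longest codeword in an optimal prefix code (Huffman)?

Merge the two lowest-weight nodes at each step:
a(15) + c(28) → 43
d(34) + 43 → 77
e(47) + b(55) → 102
77 + 102 → 179
The rarest symbols sit at the bottom; the longest codeword is 3 bits.

3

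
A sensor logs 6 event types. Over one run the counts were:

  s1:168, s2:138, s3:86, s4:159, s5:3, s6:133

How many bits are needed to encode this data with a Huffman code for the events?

Greedily combine the two least-frequent nodes:
combine s5(3), s3(86) → 89
combine 89, s6(133) → 222
combine s2(138), s4(159) → 297
combine s1(168), 222 → 390
combine 297, 390 → 687
Total encoded bits = sum of merged weights = 89 + 222 + 297 + 390 + 687 = 1685.

1685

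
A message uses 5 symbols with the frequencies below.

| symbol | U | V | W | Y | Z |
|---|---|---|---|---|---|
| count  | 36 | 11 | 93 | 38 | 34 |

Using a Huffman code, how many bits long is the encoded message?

Merge the two smallest weights repeatedly:
merge V(11) and Z(34): 45
merge U(36) and Y(38): 74
merge 45 and 74: 119
merge W(93) and 119: 212
The encoded length is the sum of every internal node's weight: 45 + 74 + 119 + 212 = 450 bits.

450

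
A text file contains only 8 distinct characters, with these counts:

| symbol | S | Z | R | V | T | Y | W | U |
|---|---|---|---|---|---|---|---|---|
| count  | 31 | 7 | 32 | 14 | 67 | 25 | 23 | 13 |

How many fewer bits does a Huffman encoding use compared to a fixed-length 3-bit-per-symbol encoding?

Fixed-length: 3 bits × 212 symbols = 636 bits.
Huffman merges:
Z(7) + U(13) → 20
V(14) + 20 → 34
W(23) + Y(25) → 48
S(31) + R(32) → 63
34 + 48 → 82
63 + T(67) → 130
82 + 130 → 212
Huffman total = 20 + 34 + 48 + 63 + 82 + 130 + 212 = 589 bits.
Saving = 636 − 589 = 47 bits.

47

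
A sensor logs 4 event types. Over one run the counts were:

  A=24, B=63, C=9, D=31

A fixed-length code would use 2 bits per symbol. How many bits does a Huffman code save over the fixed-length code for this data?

30

Fixed-length: 2 bits × 127 symbols = 254 bits.
Huffman merges:
merge C(9) and A(24): 33
merge D(31) and 33: 64
merge B(63) and 64: 127
Huffman total = 33 + 64 + 127 = 224 bits.
Saving = 254 − 224 = 30 bits.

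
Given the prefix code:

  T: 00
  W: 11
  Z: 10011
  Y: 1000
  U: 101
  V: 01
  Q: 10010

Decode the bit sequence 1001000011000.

Read left to right; each codeword is recognised as soon as it completes (prefix code):
  10010→Q | 00→T | 01→V | 1000→Y
Decoded message: QTVY

QTVY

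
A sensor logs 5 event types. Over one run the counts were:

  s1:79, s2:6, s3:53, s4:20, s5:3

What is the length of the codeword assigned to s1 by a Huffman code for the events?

1

Build the tree from the bottom:
s5(3) + s2(6) → 9
9 + s4(20) → 29
29 + s3(53) → 82
s1(79) + 82 → 161
s1 sits one level below the root: a 1-bit codeword.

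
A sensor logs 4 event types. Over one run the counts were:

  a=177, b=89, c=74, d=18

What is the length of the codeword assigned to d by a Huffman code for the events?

Huffman merges, smallest pair first:
merge d(18) and c(74): 92
merge b(89) and 92: 181
merge a(177) and 181: 358
d sits 3 levels below the root, so its codeword is 3 bits.

3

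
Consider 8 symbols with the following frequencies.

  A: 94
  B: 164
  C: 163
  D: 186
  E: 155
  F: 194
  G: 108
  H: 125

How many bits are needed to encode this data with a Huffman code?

Build the Huffman tree bottom-up:
merge A(94) and G(108): 202
merge H(125) and E(155): 280
merge C(163) and B(164): 327
merge D(186) and F(194): 380
merge 202 and 280: 482
merge 327 and 380: 707
merge 482 and 707: 1189
Each symbol's bit-cost is frequency × depth; summing gives 3567 bits (equivalently 202 + 280 + 327 + 380 + 482 + 707 + 1189).

3567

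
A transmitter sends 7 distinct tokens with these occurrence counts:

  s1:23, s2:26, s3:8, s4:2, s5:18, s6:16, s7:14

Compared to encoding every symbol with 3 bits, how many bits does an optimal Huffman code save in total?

39

Fixed-length: 3 bits × 107 symbols = 321 bits.
Huffman merges:
s4(2) + s3(8) → 10
10 + s7(14) → 24
s6(16) + s5(18) → 34
s1(23) + 24 → 47
s2(26) + 34 → 60
47 + 60 → 107
Huffman total = 10 + 24 + 34 + 47 + 60 + 107 = 282 bits.
Saving = 321 − 282 = 39 bits.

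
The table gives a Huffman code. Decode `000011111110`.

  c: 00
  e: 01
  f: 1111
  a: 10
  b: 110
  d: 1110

Read left to right; each codeword is recognised as soon as it completes (prefix code):
  00→c | 00→c | 1111→f | 1110→d
Decoded message: ccfd

ccfd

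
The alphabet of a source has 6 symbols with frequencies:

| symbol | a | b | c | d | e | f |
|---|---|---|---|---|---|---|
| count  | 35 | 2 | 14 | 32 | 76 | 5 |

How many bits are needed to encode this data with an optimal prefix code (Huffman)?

333

Build the Huffman tree bottom-up:
merge b(2) and f(5): 7
merge 7 and c(14): 21
merge 21 and d(32): 53
merge a(35) and 53: 88
merge e(76) and 88: 164
The encoded length is the sum of every internal node's weight: 7 + 21 + 53 + 88 + 164 = 333 bits.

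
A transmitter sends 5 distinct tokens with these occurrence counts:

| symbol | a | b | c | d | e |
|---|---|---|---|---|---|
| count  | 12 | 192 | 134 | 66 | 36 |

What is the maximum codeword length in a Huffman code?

4

Merge the two lowest-weight nodes at each step:
a(12) + e(36) → 48
48 + d(66) → 114
114 + c(134) → 248
b(192) + 248 → 440
The first pair merged (a, e) ends up deepest, at depth 4.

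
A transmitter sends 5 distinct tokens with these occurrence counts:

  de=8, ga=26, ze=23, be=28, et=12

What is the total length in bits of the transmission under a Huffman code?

214

Greedily combine the two least-frequent nodes:
combine de(8), et(12) → 20
combine 20, ze(23) → 43
combine ga(26), be(28) → 54
combine 43, 54 → 97
The encoded length is the sum of every internal node's weight: 20 + 43 + 54 + 97 = 214 bits.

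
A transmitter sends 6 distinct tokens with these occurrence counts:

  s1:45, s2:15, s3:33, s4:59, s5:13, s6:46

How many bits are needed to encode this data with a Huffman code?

511

Greedily combine the two least-frequent nodes:
combine s5(13), s2(15) → 28
combine 28, s3(33) → 61
combine s1(45), s6(46) → 91
combine s4(59), 61 → 120
combine 91, 120 → 211
Total encoded bits = sum of merged weights = 28 + 61 + 91 + 120 + 211 = 511.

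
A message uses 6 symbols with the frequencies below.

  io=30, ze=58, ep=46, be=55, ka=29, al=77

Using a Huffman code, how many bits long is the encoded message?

Build the Huffman tree bottom-up:
ka(29) + io(30) → 59
ep(46) + be(55) → 101
ze(58) + 59 → 117
al(77) + 101 → 178
117 + 178 → 295
Each symbol's bit-cost is frequency × depth; summing gives 750 bits (equivalently 59 + 101 + 117 + 178 + 295).

750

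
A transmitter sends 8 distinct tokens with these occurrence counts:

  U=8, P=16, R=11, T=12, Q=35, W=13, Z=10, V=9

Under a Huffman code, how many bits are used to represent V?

Build the tree from the bottom:
combine U(8), V(9) → 17
combine Z(10), R(11) → 21
combine T(12), W(13) → 25
combine P(16), 17 → 33
combine 21, 25 → 46
combine 33, Q(35) → 68
combine 46, 68 → 114
V sits 4 levels below the root, so its codeword is 4 bits.

4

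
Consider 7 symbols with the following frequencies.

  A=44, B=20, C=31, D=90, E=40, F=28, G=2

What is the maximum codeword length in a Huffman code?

Merge the two lowest-weight nodes at each step:
merge G(2) and B(20): 22
merge 22 and F(28): 50
merge C(31) and E(40): 71
merge A(44) and 50: 94
merge 71 and D(90): 161
merge 94 and 161: 255
The rarest symbols sit at the bottom; the longest codeword is 4 bits.

4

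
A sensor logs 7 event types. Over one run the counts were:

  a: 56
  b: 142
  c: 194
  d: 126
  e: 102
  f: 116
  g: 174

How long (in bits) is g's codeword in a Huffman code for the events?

2

Huffman merges, smallest pair first:
combine a(56), e(102) → 158
combine f(116), d(126) → 242
combine b(142), 158 → 300
combine g(174), c(194) → 368
combine 242, 300 → 542
combine 368, 542 → 910
g's leaf is at depth 2, giving a 2-bit codeword.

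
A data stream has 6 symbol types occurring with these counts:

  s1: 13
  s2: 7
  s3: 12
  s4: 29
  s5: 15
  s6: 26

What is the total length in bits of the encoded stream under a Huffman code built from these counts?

251

Merge the two smallest weights repeatedly:
combine s2(7), s3(12) → 19
combine s1(13), s5(15) → 28
combine 19, s6(26) → 45
combine 28, s4(29) → 57
combine 45, 57 → 102
The encoded length is the sum of every internal node's weight: 19 + 28 + 45 + 57 + 102 = 251 bits.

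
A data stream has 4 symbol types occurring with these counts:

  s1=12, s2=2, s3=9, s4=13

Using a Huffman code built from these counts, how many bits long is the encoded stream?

70

Build the Huffman tree bottom-up:
merge s2(2) and s3(9): 11
merge 11 and s1(12): 23
merge s4(13) and 23: 36
Total encoded bits = sum of merged weights = 11 + 23 + 36 = 70.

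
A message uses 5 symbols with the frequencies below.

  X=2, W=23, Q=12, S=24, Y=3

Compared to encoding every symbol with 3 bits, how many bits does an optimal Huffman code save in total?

66

Fixed-length: 3 bits × 64 symbols = 192 bits.
Huffman merges:
X(2) + Y(3) → 5
5 + Q(12) → 17
17 + W(23) → 40
S(24) + 40 → 64
Huffman total = 5 + 17 + 40 + 64 = 126 bits.
Saving = 192 − 126 = 66 bits.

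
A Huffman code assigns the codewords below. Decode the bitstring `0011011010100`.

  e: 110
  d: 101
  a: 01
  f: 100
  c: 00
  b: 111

ceedc

Read left to right; each codeword is recognised as soon as it completes (prefix code):
  00→c | 110→e | 110→e | 101→d | 00→c
Decoded message: ceedc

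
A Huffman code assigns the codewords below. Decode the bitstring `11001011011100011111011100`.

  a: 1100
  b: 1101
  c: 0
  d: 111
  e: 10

aebacdba

Read left to right; each codeword is recognised as soon as it completes (prefix code):
  1100→a | 10→e | 1101→b | 1100→a | 0→c | 111→d | 1101→b | 1100→a
Decoded message: aebacdba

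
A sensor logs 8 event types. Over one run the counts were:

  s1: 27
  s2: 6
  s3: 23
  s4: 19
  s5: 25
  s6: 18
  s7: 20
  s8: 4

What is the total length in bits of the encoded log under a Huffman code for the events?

Merge the two smallest weights repeatedly:
combine s8(4), s2(6) → 10
combine 10, s6(18) → 28
combine s4(19), s7(20) → 39
combine s3(23), s5(25) → 48
combine s1(27), 28 → 55
combine 39, 48 → 87
combine 55, 87 → 142
The encoded length is the sum of every internal node's weight: 10 + 28 + 39 + 48 + 55 + 87 + 142 = 409 bits.

409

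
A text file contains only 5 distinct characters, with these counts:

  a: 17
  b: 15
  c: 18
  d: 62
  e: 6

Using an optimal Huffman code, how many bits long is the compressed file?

230

Build the Huffman tree bottom-up:
e(6) + b(15) → 21
a(17) + c(18) → 35
21 + 35 → 56
56 + d(62) → 118
The encoded length is the sum of every internal node's weight: 21 + 35 + 56 + 118 = 230 bits.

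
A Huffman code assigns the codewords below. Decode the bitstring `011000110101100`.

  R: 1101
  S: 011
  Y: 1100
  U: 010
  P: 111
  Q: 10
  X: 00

Read left to right; each codeword is recognised as soon as it completes (prefix code):
  011→S | 00→X | 011→S | 010→U | 1100→Y
Decoded message: SXSUY

SXSUY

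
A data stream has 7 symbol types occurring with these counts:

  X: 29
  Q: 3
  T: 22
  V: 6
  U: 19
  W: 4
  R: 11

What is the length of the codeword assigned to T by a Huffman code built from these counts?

Repeatedly merge the two smallest:
merge Q(3) and W(4): 7
merge V(6) and 7: 13
merge R(11) and 13: 24
merge U(19) and T(22): 41
merge 24 and X(29): 53
merge 41 and 53: 94
T sits 2 levels below the root, so its codeword is 2 bits.

2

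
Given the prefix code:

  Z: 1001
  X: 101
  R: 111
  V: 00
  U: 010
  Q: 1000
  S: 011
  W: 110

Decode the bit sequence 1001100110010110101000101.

Read left to right; each codeword is recognised as soon as it completes (prefix code):
  1001→Z | 1001→Z | 1001→Z | 011→S | 010→U | 1000→Q | 101→X
Decoded message: ZZZSUQX

ZZZSUQX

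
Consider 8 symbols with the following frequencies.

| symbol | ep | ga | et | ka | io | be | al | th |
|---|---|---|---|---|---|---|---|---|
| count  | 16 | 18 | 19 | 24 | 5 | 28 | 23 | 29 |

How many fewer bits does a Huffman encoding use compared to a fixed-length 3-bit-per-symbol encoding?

8

Fixed-length: 3 bits × 162 symbols = 486 bits.
Huffman merges:
combine io(5), ep(16) → 21
combine ga(18), et(19) → 37
combine 21, al(23) → 44
combine ka(24), be(28) → 52
combine th(29), 37 → 66
combine 44, 52 → 96
combine 66, 96 → 162
Huffman total = 21 + 37 + 44 + 52 + 66 + 96 + 162 = 478 bits.
Saving = 486 − 478 = 8 bits.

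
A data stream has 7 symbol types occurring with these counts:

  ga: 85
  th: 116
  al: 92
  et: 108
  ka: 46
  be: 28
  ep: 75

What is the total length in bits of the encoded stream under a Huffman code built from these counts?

Greedily combine the two least-frequent nodes:
merge be(28) and ka(46): 74
merge 74 and ep(75): 149
merge ga(85) and al(92): 177
merge et(108) and th(116): 224
merge 149 and 177: 326
merge 224 and 326: 550
Total encoded bits = sum of merged weights = 74 + 149 + 177 + 224 + 326 + 550 = 1500.

1500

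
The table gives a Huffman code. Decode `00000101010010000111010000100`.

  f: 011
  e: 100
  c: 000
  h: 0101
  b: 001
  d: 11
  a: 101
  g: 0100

cbhbcfacg

Read left to right; each codeword is recognised as soon as it completes (prefix code):
  000→c | 001→b | 0101→h | 001→b | 000→c | 011→f | 101→a | 000→c | 0100→g
Decoded message: cbhbcfacg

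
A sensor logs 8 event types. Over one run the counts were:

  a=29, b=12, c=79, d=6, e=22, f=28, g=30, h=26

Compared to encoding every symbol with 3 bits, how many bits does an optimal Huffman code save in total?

61

Fixed-length: 3 bits × 232 symbols = 696 bits.
Huffman merges:
merge d(6) and b(12): 18
merge 18 and e(22): 40
merge h(26) and f(28): 54
merge a(29) and g(30): 59
merge 40 and 54: 94
merge 59 and c(79): 138
merge 94 and 138: 232
Huffman total = 18 + 40 + 54 + 59 + 94 + 138 + 232 = 635 bits.
Saving = 696 − 635 = 61 bits.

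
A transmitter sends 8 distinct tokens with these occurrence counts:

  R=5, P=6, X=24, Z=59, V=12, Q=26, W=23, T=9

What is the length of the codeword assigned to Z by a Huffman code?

Build the tree from the bottom:
R(5) + P(6) → 11
T(9) + 11 → 20
V(12) + 20 → 32
W(23) + X(24) → 47
Q(26) + 32 → 58
47 + 58 → 105
Z(59) + 105 → 164
Z sits one level below the root: a 1-bit codeword.

1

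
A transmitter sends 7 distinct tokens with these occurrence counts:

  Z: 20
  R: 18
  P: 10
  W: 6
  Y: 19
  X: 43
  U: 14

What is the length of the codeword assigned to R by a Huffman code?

3

Repeatedly merge the two smallest:
W(6) + P(10) → 16
U(14) + 16 → 30
R(18) + Y(19) → 37
Z(20) + 30 → 50
37 + X(43) → 80
50 + 80 → 130
The subtree containing R is merged 3 times, so code length = 3.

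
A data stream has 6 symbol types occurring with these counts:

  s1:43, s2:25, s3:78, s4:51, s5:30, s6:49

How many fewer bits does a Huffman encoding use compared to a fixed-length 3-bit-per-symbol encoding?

129

Fixed-length: 3 bits × 276 symbols = 828 bits.
Huffman merges:
s2(25) + s5(30) → 55
s1(43) + s6(49) → 92
s4(51) + 55 → 106
s3(78) + 92 → 170
106 + 170 → 276
Huffman total = 55 + 92 + 106 + 170 + 276 = 699 bits.
Saving = 828 − 699 = 129 bits.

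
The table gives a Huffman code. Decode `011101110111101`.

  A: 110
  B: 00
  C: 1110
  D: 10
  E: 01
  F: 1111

Read left to right; each codeword is recognised as soon as it completes (prefix code):
  01→E | 110→A | 1110→C | 1111→F | 01→E
Decoded message: EACFE

EACFE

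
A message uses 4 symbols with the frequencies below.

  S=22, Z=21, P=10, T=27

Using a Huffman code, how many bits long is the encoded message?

Merge the two smallest weights repeatedly:
P(10) + Z(21) → 31
S(22) + T(27) → 49
31 + 49 → 80
The encoded length is the sum of every internal node's weight: 31 + 49 + 80 = 160 bits.

160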